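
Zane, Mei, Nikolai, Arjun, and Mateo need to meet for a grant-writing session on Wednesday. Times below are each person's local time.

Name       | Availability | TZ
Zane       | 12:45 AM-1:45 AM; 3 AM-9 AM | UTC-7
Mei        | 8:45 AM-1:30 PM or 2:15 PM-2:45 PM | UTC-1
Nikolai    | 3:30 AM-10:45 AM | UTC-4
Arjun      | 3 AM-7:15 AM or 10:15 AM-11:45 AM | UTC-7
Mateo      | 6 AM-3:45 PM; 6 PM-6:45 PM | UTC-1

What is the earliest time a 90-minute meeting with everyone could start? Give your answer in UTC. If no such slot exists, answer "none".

10:00

Zane in UTC: 07:45-08:45, 10:00-16:00 (add 7h to convert from UTC-7).
Mei in UTC: 09:45-14:30, 15:15-15:45 (add 1h to convert from UTC-1).
Nikolai in UTC: 07:30-14:45 (add 4h to convert from UTC-4).
Arjun in UTC: 10:00-14:15, 17:15-18:45 (add 7h to convert from UTC-7).
Mateo in UTC: 07:00-16:45, 19:00-19:45 (add 1h to convert from UTC-1).
Zane ∩ Mei: 10:00-14:30, 15:15-15:45.
Zane ∩ Mei ∩ Nikolai: 10:00-14:30.
Zane ∩ Mei ∩ Nikolai ∩ Arjun: 10:00-14:15.
Zane ∩ Mei ∩ Nikolai ∩ Arjun ∩ Mateo: 10:00-14:15.
Those are the intersection windows.
The first common window of at least 90 minutes is 10:00-14:15, so the earliest start is 10:00.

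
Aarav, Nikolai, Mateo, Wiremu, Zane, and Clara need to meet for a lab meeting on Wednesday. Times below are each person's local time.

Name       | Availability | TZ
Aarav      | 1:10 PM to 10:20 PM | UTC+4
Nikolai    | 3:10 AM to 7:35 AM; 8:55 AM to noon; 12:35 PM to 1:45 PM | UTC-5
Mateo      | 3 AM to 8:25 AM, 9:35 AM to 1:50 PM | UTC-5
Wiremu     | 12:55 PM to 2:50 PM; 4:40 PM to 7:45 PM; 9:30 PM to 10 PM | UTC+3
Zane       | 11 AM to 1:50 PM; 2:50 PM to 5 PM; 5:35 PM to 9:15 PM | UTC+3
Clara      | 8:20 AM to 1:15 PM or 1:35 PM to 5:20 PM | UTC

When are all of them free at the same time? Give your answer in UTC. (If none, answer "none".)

09:55-10:50, 14:35-16:45

Aarav in UTC: 09:10-18:20 (subtract 4h to convert from UTC+4).
Nikolai in UTC: 08:10-12:35, 13:55-17:00, 17:35-18:45 (add 5h to convert from UTC-5).
Mateo in UTC: 08:00-13:25, 14:35-18:50 (add 5h to convert from UTC-5).
Wiremu in UTC: 09:55-11:50, 13:40-16:45, 18:30-19:00 (subtract 3h to convert from UTC+3).
Zane in UTC: 08:00-10:50, 11:50-14:00, 14:35-18:15 (subtract 3h to convert from UTC+3).
Clara in UTC: 08:20-13:15, 13:35-17:20.
Aarav ∩ Nikolai: 09:10-12:35, 13:55-17:00, 17:35-18:20.
Aarav ∩ Nikolai ∩ Mateo: 09:10-12:35, 14:35-17:00, 17:35-18:20.
Aarav ∩ Nikolai ∩ Mateo ∩ Wiremu: 09:55-11:50, 14:35-16:45.
Aarav ∩ Nikolai ∩ Mateo ∩ Wiremu ∩ Zane: 09:55-10:50, 14:35-16:45.
Aarav ∩ Nikolai ∩ Mateo ∩ Wiremu ∩ Zane ∩ Clara: 09:55-10:50, 14:35-16:45.
Those are the intersection windows.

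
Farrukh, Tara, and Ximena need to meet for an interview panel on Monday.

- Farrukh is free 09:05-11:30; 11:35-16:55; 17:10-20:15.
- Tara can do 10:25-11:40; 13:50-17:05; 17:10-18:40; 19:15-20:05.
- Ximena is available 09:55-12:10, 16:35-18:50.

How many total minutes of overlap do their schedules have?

Farrukh ∩ Tara: 10:25-11:30, 11:35-11:40, 13:50-16:55, 17:10-18:40, 19:15-20:05.
Farrukh ∩ Tara ∩ Ximena: 10:25-11:30, 11:35-11:40, 16:35-16:55, 17:10-18:40.
Summing the common windows: 65 + 5 + 20 + 90 = 180 minutes.

180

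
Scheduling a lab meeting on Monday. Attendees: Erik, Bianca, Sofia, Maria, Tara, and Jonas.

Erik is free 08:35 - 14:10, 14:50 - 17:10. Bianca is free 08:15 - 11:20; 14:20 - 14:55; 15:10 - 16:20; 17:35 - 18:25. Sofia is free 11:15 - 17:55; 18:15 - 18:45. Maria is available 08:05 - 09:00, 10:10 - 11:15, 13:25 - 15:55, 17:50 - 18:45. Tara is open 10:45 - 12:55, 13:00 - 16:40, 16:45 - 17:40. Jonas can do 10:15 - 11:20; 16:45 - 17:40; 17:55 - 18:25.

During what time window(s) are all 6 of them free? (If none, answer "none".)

none

Erik ∩ Bianca: 08:35-11:20, 14:50-14:55, 15:10-16:20.
Erik ∩ Bianca ∩ Sofia: 11:15-11:20, 14:50-14:55, 15:10-16:20.
Erik ∩ Bianca ∩ Sofia ∩ Maria: 14:50-14:55, 15:10-15:55.
Erik ∩ Bianca ∩ Sofia ∩ Maria ∩ Tara: 14:50-14:55, 15:10-15:55.
Erik ∩ Bianca ∩ Sofia ∩ Maria ∩ Tara ∩ Jonas: ∅.
There is no time when everyone is free.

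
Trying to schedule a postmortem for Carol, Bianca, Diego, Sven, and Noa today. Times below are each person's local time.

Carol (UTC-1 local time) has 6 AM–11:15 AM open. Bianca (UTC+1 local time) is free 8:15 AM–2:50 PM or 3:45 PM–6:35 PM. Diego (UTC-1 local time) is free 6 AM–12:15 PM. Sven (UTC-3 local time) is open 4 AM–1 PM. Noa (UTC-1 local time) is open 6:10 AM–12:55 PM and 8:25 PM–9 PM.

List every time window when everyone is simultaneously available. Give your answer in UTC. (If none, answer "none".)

07:15-12:15

Carol in UTC: 07:00-12:15 (add 1h to convert from UTC-1).
Bianca in UTC: 07:15-13:50, 14:45-17:35 (subtract 1h to convert from UTC+1).
Diego in UTC: 07:00-13:15 (add 1h to convert from UTC-1).
Sven in UTC: 07:00-16:00 (add 3h to convert from UTC-3).
Noa in UTC: 07:10-13:55, 21:25-22:00 (add 1h to convert from UTC-1).
Carol ∩ Bianca: 07:15-12:15.
Carol ∩ Bianca ∩ Diego: 07:15-12:15.
Carol ∩ Bianca ∩ Diego ∩ Sven: 07:15-12:15.
Carol ∩ Bianca ∩ Diego ∩ Sven ∩ Noa: 07:15-12:15.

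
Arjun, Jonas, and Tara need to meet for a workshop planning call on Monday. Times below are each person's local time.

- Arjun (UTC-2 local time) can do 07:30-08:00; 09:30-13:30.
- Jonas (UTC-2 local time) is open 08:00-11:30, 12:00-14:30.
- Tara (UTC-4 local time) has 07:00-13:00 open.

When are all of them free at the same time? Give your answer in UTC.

Arjun in UTC: 09:30-10:00, 11:30-15:30 (add 2h to convert from UTC-2).
Jonas in UTC: 10:00-13:30, 14:00-16:30 (add 2h to convert from UTC-2).
Tara in UTC: 11:00-17:00 (add 4h to convert from UTC-4).
Arjun ∩ Jonas: 11:30-13:30, 14:00-15:30.
Arjun ∩ Jonas ∩ Tara: 11:30-13:30, 14:00-15:30.

11:30-13:30, 14:00-15:30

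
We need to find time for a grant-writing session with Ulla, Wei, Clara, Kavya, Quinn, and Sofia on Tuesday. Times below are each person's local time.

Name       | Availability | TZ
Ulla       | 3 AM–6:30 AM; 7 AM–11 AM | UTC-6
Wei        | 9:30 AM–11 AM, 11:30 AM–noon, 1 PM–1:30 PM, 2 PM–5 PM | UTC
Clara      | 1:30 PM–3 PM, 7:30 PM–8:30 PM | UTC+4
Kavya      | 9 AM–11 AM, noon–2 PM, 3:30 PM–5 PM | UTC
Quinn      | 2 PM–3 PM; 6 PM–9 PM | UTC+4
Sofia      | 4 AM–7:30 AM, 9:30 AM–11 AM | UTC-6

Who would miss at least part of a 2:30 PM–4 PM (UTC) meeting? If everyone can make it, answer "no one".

Ulla in UTC: 09:00-12:30, 13:00-17:00 (add 6h to convert from UTC-6).
Wei in UTC: 09:30-11:00, 11:30-12:00, 13:00-13:30, 14:00-17:00.
Clara in UTC: 09:30-11:00, 15:30-16:30 (subtract 4h to convert from UTC+4).
Kavya in UTC: 09:00-11:00, 12:00-14:00, 15:30-17:00.
Quinn in UTC: 10:00-11:00, 14:00-17:00 (subtract 4h to convert from UTC+4).
Sofia in UTC: 10:00-13:30, 15:30-17:00 (add 6h to convert from UTC-6).
Ulla: free for 14:30-16:00. Wei: free for 14:30-16:00. Clara: not fully free for 14:30-16:00. Kavya: not fully free for 14:30-16:00. Quinn: free for 14:30-16:00. Sofia: not fully free for 14:30-16:00.

Clara, Kavya, Sofia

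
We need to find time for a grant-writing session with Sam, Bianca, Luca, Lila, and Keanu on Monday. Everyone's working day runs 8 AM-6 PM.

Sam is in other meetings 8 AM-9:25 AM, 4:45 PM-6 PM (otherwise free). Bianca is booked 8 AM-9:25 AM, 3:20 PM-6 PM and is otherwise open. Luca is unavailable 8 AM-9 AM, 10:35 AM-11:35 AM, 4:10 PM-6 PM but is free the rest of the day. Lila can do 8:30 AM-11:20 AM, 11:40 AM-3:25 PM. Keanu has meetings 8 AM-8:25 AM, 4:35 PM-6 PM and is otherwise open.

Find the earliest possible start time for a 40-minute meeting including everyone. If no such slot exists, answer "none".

09:25

Sam free: 09:25-16:45 (invert busy blocks within the working day).
Bianca free: 09:25-15:20 (invert busy blocks within the working day).
Luca free: 09:00-10:35, 11:35-16:10 (invert busy blocks within the working day).
Lila free: 08:30-11:20, 11:40-15:25.
Keanu free: 08:25-16:35 (invert busy blocks within the working day).
Sam ∩ Bianca: 09:25-15:20.
Sam ∩ Bianca ∩ Luca: 09:25-10:35, 11:35-15:20.
Sam ∩ Bianca ∩ Luca ∩ Lila: 09:25-10:35, 11:40-15:20.
Sam ∩ Bianca ∩ Luca ∩ Lila ∩ Keanu: 09:25-10:35, 11:40-15:20.
The first common window of at least 40 minutes is 09:25-10:35, so the earliest start is 09:25.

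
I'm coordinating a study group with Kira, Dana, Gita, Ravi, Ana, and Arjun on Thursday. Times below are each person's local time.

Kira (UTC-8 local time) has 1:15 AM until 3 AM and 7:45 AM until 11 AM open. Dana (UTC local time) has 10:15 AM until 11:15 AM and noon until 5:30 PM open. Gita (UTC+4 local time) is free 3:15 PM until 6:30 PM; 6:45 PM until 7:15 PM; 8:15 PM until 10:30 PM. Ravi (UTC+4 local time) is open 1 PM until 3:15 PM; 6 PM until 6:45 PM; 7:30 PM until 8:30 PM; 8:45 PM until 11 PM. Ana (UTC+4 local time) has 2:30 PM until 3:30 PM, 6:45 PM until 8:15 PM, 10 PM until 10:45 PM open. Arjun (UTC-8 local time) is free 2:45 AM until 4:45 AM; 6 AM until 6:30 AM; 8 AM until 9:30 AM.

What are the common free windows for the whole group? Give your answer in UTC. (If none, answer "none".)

Kira in UTC: 09:15-11:00, 15:45-19:00 (add 8h to convert from UTC-8).
Dana in UTC: 10:15-11:15, 12:00-17:30.
Gita in UTC: 11:15-14:30, 14:45-15:15, 16:15-18:30 (subtract 4h to convert from UTC+4).
Ravi in UTC: 09:00-11:15, 14:00-14:45, 15:30-16:30, 16:45-19:00 (subtract 4h to convert from UTC+4).
Ana in UTC: 10:30-11:30, 14:45-16:15, 18:00-18:45 (subtract 4h to convert from UTC+4).
Arjun in UTC: 10:45-12:45, 14:00-14:30, 16:00-17:30 (add 8h to convert from UTC-8).
Kira ∩ Dana: 10:15-11:00, 15:45-17:30.
Kira ∩ Dana ∩ Gita: 16:15-17:30.
Kira ∩ Dana ∩ Gita ∩ Ravi: 16:15-16:30, 16:45-17:30.
Kira ∩ Dana ∩ Gita ∩ Ravi ∩ Ana: ∅.
Kira ∩ Dana ∩ Gita ∩ Ravi ∩ Ana ∩ Arjun: ∅.
There is no time when everyone is free.

none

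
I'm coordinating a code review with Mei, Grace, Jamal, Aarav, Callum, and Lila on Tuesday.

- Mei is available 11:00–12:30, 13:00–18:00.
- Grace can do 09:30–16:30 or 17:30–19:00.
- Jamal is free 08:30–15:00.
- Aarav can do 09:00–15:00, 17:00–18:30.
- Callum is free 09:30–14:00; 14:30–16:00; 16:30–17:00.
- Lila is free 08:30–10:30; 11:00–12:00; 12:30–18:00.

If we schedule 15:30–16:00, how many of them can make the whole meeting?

Mei, Grace, Callum, and Lila can make the full 15:30-16:00 slot — that's 4.

4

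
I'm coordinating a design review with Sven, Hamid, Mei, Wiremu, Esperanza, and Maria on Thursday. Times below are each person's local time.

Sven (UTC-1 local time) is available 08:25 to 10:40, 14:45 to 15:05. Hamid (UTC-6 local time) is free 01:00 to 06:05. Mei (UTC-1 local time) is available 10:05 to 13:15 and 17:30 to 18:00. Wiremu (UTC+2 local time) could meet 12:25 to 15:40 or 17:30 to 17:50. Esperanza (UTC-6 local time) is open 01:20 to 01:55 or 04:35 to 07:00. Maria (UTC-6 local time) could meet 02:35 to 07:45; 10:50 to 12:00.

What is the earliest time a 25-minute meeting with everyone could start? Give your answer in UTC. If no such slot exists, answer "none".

11:05

Sven in UTC: 09:25-11:40, 15:45-16:05 (add 1h to convert from UTC-1).
Hamid in UTC: 07:00-12:05 (add 6h to convert from UTC-6).
Mei in UTC: 11:05-14:15, 18:30-19:00 (add 1h to convert from UTC-1).
Wiremu in UTC: 10:25-13:40, 15:30-15:50 (subtract 2h to convert from UTC+2).
Esperanza in UTC: 07:20-07:55, 10:35-13:00 (add 6h to convert from UTC-6).
Maria in UTC: 08:35-13:45, 16:50-18:00 (add 6h to convert from UTC-6).
Sven ∩ Hamid: 09:25-11:40.
Sven ∩ Hamid ∩ Mei: 11:05-11:40.
Sven ∩ Hamid ∩ Mei ∩ Wiremu: 11:05-11:40.
Sven ∩ Hamid ∩ Mei ∩ Wiremu ∩ Esperanza: 11:05-11:40.
Sven ∩ Hamid ∩ Mei ∩ Wiremu ∩ Esperanza ∩ Maria: 11:05-11:40.
So the common availability across everyone is 11:05-11:40.
The first common window of at least 25 minutes is 11:05-11:40, so the earliest start is 11:05.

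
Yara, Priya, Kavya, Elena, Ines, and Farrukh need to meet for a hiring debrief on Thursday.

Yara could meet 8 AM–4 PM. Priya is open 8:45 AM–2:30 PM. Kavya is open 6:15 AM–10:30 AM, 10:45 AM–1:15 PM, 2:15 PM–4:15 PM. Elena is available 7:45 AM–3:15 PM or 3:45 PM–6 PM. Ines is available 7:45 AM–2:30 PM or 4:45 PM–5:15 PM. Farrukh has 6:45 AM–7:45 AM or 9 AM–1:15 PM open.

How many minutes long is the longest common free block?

Yara ∩ Priya: 08:45-14:30.
Yara ∩ Priya ∩ Kavya: 08:45-10:30, 10:45-13:15, 14:15-14:30.
Yara ∩ Priya ∩ Kavya ∩ Elena: 08:45-10:30, 10:45-13:15, 14:15-14:30.
Yara ∩ Priya ∩ Kavya ∩ Elena ∩ Ines: 08:45-10:30, 10:45-13:15, 14:15-14:30.
Yara ∩ Priya ∩ Kavya ∩ Elena ∩ Ines ∩ Farrukh: 09:00-10:30, 10:45-13:15.
Those are the intersection windows.
The longest is 10:45-13:15 at 150 minutes.

150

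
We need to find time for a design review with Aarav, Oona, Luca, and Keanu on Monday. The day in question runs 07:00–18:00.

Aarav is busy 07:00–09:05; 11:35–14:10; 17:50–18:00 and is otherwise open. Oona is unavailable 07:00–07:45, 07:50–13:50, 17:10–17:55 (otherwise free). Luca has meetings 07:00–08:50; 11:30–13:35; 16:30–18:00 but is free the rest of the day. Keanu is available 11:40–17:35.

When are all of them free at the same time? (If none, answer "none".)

14:10-16:30

Aarav free: 09:05-11:35, 14:10-17:50 (invert busy blocks within the working day).
Oona free: 07:45-07:50, 13:50-17:10, 17:55-18:00 (invert busy blocks within the working day).
Luca free: 08:50-11:30, 13:35-16:30 (invert busy blocks within the working day).
Keanu free: 11:40-17:35.
Aarav ∩ Oona: 14:10-17:10.
Aarav ∩ Oona ∩ Luca: 14:10-16:30.
Aarav ∩ Oona ∩ Luca ∩ Keanu: 14:10-16:30.
Those are the intersection windows.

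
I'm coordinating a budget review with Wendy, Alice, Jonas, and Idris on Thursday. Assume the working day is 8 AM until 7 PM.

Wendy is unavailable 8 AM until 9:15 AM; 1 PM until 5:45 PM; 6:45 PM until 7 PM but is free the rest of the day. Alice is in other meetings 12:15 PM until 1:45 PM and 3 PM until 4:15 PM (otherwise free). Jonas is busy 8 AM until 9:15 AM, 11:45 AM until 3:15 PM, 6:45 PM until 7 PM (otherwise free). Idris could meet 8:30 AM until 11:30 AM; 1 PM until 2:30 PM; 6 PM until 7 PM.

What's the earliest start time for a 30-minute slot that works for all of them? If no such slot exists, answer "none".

Wendy free: 09:15-13:00, 17:45-18:45 (invert busy blocks within the working day).
Alice free: 08:00-12:15, 13:45-15:00, 16:15-19:00 (invert busy blocks within the working day).
Jonas free: 09:15-11:45, 15:15-18:45 (invert busy blocks within the working day).
Idris free: 08:30-11:30, 13:00-14:30, 18:00-19:00.
Wendy ∩ Alice: 09:15-12:15, 17:45-18:45.
Wendy ∩ Alice ∩ Jonas: 09:15-11:45, 17:45-18:45.
Wendy ∩ Alice ∩ Jonas ∩ Idris: 09:15-11:30, 18:00-18:45.
The first common window of at least 30 minutes is 09:15-11:30, so the earliest start is 09:15.

09:15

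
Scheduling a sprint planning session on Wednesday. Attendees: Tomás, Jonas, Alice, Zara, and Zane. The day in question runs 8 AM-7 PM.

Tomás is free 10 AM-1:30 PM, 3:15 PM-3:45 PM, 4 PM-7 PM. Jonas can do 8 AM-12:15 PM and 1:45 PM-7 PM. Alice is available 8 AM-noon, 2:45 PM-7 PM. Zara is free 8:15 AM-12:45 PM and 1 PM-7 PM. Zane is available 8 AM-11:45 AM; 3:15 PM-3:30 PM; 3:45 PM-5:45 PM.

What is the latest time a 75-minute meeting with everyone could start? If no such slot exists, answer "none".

Tomás ∩ Jonas: 10:00-12:15, 15:15-15:45, 16:00-19:00.
Tomás ∩ Jonas ∩ Alice: 10:00-12:00, 15:15-15:45, 16:00-19:00.
Tomás ∩ Jonas ∩ Alice ∩ Zara: 10:00-12:00, 15:15-15:45, 16:00-19:00.
Tomás ∩ Jonas ∩ Alice ∩ Zara ∩ Zane: 10:00-11:45, 15:15-15:30, 16:00-17:45.
The last common window of at least 75 minutes is 16:00-17:45; a 75-minute meeting can start as late as 16:30 and still end by 17:45.

16:30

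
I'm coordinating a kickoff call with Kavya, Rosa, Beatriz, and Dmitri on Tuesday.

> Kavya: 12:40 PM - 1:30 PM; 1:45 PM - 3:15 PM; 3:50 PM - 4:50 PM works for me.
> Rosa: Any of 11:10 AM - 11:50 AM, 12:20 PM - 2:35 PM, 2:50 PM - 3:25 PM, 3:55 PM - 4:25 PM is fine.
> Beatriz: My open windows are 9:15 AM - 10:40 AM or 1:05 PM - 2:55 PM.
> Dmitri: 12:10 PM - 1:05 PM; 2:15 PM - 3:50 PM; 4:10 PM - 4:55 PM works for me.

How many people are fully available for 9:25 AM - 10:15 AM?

Beatriz can make the full 09:25-10:15 slot — that's 1.

1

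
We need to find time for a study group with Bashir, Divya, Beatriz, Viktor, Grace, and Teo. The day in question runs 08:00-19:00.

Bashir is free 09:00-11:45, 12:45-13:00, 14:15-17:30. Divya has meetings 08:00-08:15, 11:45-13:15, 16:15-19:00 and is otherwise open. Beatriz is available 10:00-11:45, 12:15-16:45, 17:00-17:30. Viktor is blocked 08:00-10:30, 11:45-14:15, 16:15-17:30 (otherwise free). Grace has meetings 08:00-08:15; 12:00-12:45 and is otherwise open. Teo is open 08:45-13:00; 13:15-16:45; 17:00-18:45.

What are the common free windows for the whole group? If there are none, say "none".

Bashir free: 09:00-11:45, 12:45-13:00, 14:15-17:30.
Divya free: 08:15-11:45, 13:15-16:15 (invert busy blocks within the working day).
Beatriz free: 10:00-11:45, 12:15-16:45, 17:00-17:30.
Viktor free: 10:30-11:45, 14:15-16:15, 17:30-19:00 (invert busy blocks within the working day).
Grace free: 08:15-12:00, 12:45-19:00 (invert busy blocks within the working day).
Teo free: 08:45-13:00, 13:15-16:45, 17:00-18:45.
Bashir ∩ Divya: 09:00-11:45, 14:15-16:15.
Bashir ∩ Divya ∩ Beatriz: 10:00-11:45, 14:15-16:15.
Bashir ∩ Divya ∩ Beatriz ∩ Viktor: 10:30-11:45, 14:15-16:15.
Bashir ∩ Divya ∩ Beatriz ∩ Viktor ∩ Grace: 10:30-11:45, 14:15-16:15.
Bashir ∩ Divya ∩ Beatriz ∩ Viktor ∩ Grace ∩ Teo: 10:30-11:45, 14:15-16:15.
So the common availability across everyone is 10:30-11:45, 14:15-16:15.

10:30-11:45, 14:15-16:15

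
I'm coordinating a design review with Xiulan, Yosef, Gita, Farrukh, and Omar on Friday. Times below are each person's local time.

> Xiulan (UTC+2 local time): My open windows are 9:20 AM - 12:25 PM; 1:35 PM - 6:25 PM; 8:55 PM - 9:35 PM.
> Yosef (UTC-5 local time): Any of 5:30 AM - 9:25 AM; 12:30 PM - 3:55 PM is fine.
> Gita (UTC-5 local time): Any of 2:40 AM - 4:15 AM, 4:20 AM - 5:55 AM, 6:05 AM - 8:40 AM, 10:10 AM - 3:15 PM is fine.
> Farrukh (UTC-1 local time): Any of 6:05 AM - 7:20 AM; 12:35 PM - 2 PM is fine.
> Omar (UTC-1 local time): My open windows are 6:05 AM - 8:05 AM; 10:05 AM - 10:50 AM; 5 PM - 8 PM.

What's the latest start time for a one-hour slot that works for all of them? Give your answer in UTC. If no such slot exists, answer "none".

Xiulan in UTC: 07:20-10:25, 11:35-16:25, 18:55-19:35 (subtract 2h to convert from UTC+2).
Yosef in UTC: 10:30-14:25, 17:30-20:55 (add 5h to convert from UTC-5).
Gita in UTC: 07:40-09:15, 09:20-10:55, 11:05-13:40, 15:10-20:15 (add 5h to convert from UTC-5).
Farrukh in UTC: 07:05-08:20, 13:35-15:00 (add 1h to convert from UTC-1).
Omar in UTC: 07:05-09:05, 11:05-11:50, 18:00-21:00 (add 1h to convert from UTC-1).
Xiulan ∩ Yosef: 11:35-14:25, 18:55-19:35.
Xiulan ∩ Yosef ∩ Gita: 11:35-13:40, 18:55-19:35.
Xiulan ∩ Yosef ∩ Gita ∩ Farrukh: 13:35-13:40.
Xiulan ∩ Yosef ∩ Gita ∩ Farrukh ∩ Omar: ∅.
There is no time when everyone is free.
No common window is at least 60 minutes long.

none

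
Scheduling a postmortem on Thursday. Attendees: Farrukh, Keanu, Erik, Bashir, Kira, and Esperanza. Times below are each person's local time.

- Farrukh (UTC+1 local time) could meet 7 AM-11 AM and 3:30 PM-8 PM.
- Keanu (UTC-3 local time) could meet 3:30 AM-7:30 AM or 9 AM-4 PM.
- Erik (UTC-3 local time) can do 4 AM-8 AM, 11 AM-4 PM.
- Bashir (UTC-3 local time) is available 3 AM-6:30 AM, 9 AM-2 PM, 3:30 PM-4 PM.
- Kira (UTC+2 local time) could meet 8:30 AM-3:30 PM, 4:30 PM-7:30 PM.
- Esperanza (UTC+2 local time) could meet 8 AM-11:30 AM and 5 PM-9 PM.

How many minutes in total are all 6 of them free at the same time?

270

Farrukh in UTC: 06:00-10:00, 14:30-19:00 (subtract 1h to convert from UTC+1).
Keanu in UTC: 06:30-10:30, 12:00-19:00 (add 3h to convert from UTC-3).
Erik in UTC: 07:00-11:00, 14:00-19:00 (add 3h to convert from UTC-3).
Bashir in UTC: 06:00-09:30, 12:00-17:00, 18:30-19:00 (add 3h to convert from UTC-3).
Kira in UTC: 06:30-13:30, 14:30-17:30 (subtract 2h to convert from UTC+2).
Esperanza in UTC: 06:00-09:30, 15:00-19:00 (subtract 2h to convert from UTC+2).
Farrukh ∩ Keanu: 06:30-10:00, 14:30-19:00.
Farrukh ∩ Keanu ∩ Erik: 07:00-10:00, 14:30-19:00.
Farrukh ∩ Keanu ∩ Erik ∩ Bashir: 07:00-09:30, 14:30-17:00, 18:30-19:00.
Farrukh ∩ Keanu ∩ Erik ∩ Bashir ∩ Kira: 07:00-09:30, 14:30-17:00.
Farrukh ∩ Keanu ∩ Erik ∩ Bashir ∩ Kira ∩ Esperanza: 07:00-09:30, 15:00-17:00.
Summing the common windows: 150 + 120 = 270 minutes.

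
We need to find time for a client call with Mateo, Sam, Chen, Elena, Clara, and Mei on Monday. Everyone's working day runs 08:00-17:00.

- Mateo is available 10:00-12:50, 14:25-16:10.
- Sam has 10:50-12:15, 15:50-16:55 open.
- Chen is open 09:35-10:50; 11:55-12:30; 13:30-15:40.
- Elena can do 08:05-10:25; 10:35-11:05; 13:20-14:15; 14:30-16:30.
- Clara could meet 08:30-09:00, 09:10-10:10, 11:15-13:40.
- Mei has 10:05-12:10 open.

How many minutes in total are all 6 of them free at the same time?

0

Mateo ∩ Sam: 10:50-12:15, 15:50-16:10.
Mateo ∩ Sam ∩ Chen: 11:55-12:15.
Mateo ∩ Sam ∩ Chen ∩ Elena: ∅.
Mateo ∩ Sam ∩ Chen ∩ Elena ∩ Clara: ∅.
Mateo ∩ Sam ∩ Chen ∩ Elena ∩ Clara ∩ Mei: ∅.
There is no time when everyone is free.
There is no common window, so the total is 0 minutes.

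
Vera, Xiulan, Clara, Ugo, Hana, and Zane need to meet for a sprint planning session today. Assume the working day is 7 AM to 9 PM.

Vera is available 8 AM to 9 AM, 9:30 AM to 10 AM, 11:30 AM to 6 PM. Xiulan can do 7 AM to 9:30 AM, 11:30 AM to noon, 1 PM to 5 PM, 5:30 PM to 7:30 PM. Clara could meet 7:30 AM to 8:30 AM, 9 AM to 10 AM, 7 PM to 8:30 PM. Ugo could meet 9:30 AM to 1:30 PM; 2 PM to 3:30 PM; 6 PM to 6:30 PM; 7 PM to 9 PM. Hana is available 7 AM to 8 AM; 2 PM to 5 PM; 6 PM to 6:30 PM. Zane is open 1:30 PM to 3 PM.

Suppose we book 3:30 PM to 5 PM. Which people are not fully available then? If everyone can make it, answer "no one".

Clara, Ugo, Zane

Vera: free for 15:30-17:00. Xiulan: free for 15:30-17:00. Clara: not fully free for 15:30-17:00. Ugo: not fully free for 15:30-17:00. Hana: free for 15:30-17:00. Zane: not fully free for 15:30-17:00.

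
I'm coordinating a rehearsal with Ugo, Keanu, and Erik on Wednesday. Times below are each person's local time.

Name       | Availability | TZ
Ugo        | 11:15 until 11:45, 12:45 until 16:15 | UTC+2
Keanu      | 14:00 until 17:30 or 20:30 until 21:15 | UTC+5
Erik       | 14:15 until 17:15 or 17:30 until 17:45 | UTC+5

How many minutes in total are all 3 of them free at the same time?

Ugo in UTC: 09:15-09:45, 10:45-14:15 (subtract 2h to convert from UTC+2).
Keanu in UTC: 09:00-12:30, 15:30-16:15 (subtract 5h to convert from UTC+5).
Erik in UTC: 09:15-12:15, 12:30-12:45 (subtract 5h to convert from UTC+5).
Ugo ∩ Keanu: 09:15-09:45, 10:45-12:30.
Ugo ∩ Keanu ∩ Erik: 09:15-09:45, 10:45-12:15.
So the common availability across everyone is 09:15-09:45, 10:45-12:15.
Summing the common windows: 30 + 90 = 120 minutes.

120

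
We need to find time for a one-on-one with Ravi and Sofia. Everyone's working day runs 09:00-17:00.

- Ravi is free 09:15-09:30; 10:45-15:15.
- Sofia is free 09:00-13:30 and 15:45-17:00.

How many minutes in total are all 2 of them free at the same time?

Ravi ∩ Sofia: 09:15-09:30, 10:45-13:30.
Summing the common windows: 15 + 165 = 180 minutes.

180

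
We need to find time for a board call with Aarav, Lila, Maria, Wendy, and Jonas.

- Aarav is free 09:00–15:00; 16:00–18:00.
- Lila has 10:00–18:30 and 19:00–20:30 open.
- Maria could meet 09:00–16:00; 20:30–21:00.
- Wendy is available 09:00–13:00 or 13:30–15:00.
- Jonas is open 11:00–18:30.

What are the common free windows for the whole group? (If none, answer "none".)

Aarav ∩ Lila: 10:00-15:00, 16:00-18:00.
Aarav ∩ Lila ∩ Maria: 10:00-15:00.
Aarav ∩ Lila ∩ Maria ∩ Wendy: 10:00-13:00, 13:30-15:00.
Aarav ∩ Lila ∩ Maria ∩ Wendy ∩ Jonas: 11:00-13:00, 13:30-15:00.
Those are the intersection windows.

11:00-13:00, 13:30-15:00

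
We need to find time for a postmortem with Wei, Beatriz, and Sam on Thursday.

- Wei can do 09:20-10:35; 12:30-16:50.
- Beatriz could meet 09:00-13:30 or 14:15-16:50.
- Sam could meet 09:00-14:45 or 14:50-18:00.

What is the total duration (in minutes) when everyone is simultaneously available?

285

Wei ∩ Beatriz: 09:20-10:35, 12:30-13:30, 14:15-16:50.
Wei ∩ Beatriz ∩ Sam: 09:20-10:35, 12:30-13:30, 14:15-14:45, 14:50-16:50.
So the common availability across everyone is 09:20-10:35, 12:30-13:30, 14:15-14:45, 14:50-16:50.
Summing the common windows: 75 + 60 + 30 + 120 = 285 minutes.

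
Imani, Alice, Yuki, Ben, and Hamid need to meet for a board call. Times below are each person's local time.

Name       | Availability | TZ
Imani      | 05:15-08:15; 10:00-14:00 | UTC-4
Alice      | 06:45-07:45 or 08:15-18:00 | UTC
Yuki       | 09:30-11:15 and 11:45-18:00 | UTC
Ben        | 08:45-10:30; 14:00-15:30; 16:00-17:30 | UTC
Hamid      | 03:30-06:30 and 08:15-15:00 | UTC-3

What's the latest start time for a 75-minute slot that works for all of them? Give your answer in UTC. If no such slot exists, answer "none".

Imani in UTC: 09:15-12:15, 14:00-18:00 (add 4h to convert from UTC-4).
Alice in UTC: 06:45-07:45, 08:15-18:00.
Yuki in UTC: 09:30-11:15, 11:45-18:00.
Ben in UTC: 08:45-10:30, 14:00-15:30, 16:00-17:30.
Hamid in UTC: 06:30-09:30, 11:15-18:00 (add 3h to convert from UTC-3).
Imani ∩ Alice: 09:15-12:15, 14:00-18:00.
Imani ∩ Alice ∩ Yuki: 09:30-11:15, 11:45-12:15, 14:00-18:00.
Imani ∩ Alice ∩ Yuki ∩ Ben: 09:30-10:30, 14:00-15:30, 16:00-17:30.
Imani ∩ Alice ∩ Yuki ∩ Ben ∩ Hamid: 14:00-15:30, 16:00-17:30.
The last common window of at least 75 minutes is 16:00-17:30; a 75-minute meeting can start as late as 16:15 and still end by 17:30.

16:15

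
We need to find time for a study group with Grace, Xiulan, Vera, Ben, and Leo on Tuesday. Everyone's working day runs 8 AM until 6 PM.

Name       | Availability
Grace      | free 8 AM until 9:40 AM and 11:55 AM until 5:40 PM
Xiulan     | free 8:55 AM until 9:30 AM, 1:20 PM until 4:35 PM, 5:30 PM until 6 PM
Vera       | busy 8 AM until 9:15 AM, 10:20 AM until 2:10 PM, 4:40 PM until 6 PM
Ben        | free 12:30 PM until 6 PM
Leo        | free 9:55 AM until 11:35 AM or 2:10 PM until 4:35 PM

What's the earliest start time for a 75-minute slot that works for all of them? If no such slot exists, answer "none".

Grace free: 08:00-09:40, 11:55-17:40.
Xiulan free: 08:55-09:30, 13:20-16:35, 17:30-18:00.
Vera free: 09:15-10:20, 14:10-16:40 (invert busy blocks within the working day).
Ben free: 12:30-18:00.
Leo free: 09:55-11:35, 14:10-16:35.
Grace ∩ Xiulan: 08:55-09:30, 13:20-16:35, 17:30-17:40.
Grace ∩ Xiulan ∩ Vera: 09:15-09:30, 14:10-16:35.
Grace ∩ Xiulan ∩ Vera ∩ Ben: 14:10-16:35.
Grace ∩ Xiulan ∩ Vera ∩ Ben ∩ Leo: 14:10-16:35.
The first common window of at least 75 minutes is 14:10-16:35, so the earliest start is 14:10.

14:10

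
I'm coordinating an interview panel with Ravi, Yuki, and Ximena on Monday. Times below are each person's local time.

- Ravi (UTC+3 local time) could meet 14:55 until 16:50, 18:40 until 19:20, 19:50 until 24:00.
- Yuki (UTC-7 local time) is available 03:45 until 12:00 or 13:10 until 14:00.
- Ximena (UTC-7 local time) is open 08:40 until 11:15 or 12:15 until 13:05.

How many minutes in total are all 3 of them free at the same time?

Ravi in UTC: 11:55-13:50, 15:40-16:20, 16:50-21:00 (subtract 3h to convert from UTC+3).
Yuki in UTC: 10:45-19:00, 20:10-21:00 (add 7h to convert from UTC-7).
Ximena in UTC: 15:40-18:15, 19:15-20:05 (add 7h to convert from UTC-7).
Ravi ∩ Yuki: 11:55-13:50, 15:40-16:20, 16:50-19:00, 20:10-21:00.
Ravi ∩ Yuki ∩ Ximena: 15:40-16:20, 16:50-18:15.
Those are the intersection windows.
Summing the common windows: 40 + 85 = 125 minutes.

125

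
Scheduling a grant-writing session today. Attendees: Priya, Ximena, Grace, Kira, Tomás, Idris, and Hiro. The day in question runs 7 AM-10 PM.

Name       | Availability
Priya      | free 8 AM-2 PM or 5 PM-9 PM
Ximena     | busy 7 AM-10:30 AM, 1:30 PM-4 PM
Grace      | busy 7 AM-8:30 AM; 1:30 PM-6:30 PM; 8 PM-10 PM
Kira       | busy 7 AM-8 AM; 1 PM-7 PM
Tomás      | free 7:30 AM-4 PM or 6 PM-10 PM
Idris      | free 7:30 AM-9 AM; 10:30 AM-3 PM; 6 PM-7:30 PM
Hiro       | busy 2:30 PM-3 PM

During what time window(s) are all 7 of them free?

Priya free: 08:00-14:00, 17:00-21:00.
Ximena free: 10:30-13:30, 16:00-22:00 (invert busy blocks within the working day).
Grace free: 08:30-13:30, 18:30-20:00 (invert busy blocks within the working day).
Kira free: 08:00-13:00, 19:00-22:00 (invert busy blocks within the working day).
Tomás free: 07:30-16:00, 18:00-22:00.
Idris free: 07:30-09:00, 10:30-15:00, 18:00-19:30.
Hiro free: 07:00-14:30, 15:00-22:00 (invert busy blocks within the working day).
Priya ∩ Ximena: 10:30-13:30, 17:00-21:00.
Priya ∩ Ximena ∩ Grace: 10:30-13:30, 18:30-20:00.
Priya ∩ Ximena ∩ Grace ∩ Kira: 10:30-13:00, 19:00-20:00.
Priya ∩ Ximena ∩ Grace ∩ Kira ∩ Tomás: 10:30-13:00, 19:00-20:00.
Priya ∩ Ximena ∩ Grace ∩ Kira ∩ Tomás ∩ Idris: 10:30-13:00, 19:00-19:30.
Priya ∩ Ximena ∩ Grace ∩ Kira ∩ Tomás ∩ Idris ∩ Hiro: 10:30-13:00, 19:00-19:30.

10:30-13:00, 19:00-19:30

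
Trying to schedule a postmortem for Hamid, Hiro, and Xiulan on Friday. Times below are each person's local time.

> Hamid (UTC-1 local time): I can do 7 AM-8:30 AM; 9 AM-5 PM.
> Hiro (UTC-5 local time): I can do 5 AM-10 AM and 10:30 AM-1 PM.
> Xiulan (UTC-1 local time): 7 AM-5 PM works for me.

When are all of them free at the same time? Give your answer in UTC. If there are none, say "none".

10:00-15:00, 15:30-18:00

Hamid in UTC: 08:00-09:30, 10:00-18:00 (add 1h to convert from UTC-1).
Hiro in UTC: 10:00-15:00, 15:30-18:00 (add 5h to convert from UTC-5).
Xiulan in UTC: 08:00-18:00 (add 1h to convert from UTC-1).
Hamid ∩ Hiro: 10:00-15:00, 15:30-18:00.
Hamid ∩ Hiro ∩ Xiulan: 10:00-15:00, 15:30-18:00.
So the common availability across everyone is 10:00-15:00, 15:30-18:00.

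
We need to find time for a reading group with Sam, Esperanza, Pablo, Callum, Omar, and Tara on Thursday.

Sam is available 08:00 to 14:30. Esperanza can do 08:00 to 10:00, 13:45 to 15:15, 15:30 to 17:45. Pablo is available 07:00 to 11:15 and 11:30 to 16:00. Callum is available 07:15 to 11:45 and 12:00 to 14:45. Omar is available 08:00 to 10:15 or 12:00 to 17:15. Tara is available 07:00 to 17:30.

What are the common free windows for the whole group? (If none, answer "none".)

Sam ∩ Esperanza: 08:00-10:00, 13:45-14:30.
Sam ∩ Esperanza ∩ Pablo: 08:00-10:00, 13:45-14:30.
Sam ∩ Esperanza ∩ Pablo ∩ Callum: 08:00-10:00, 13:45-14:30.
Sam ∩ Esperanza ∩ Pablo ∩ Callum ∩ Omar: 08:00-10:00, 13:45-14:30.
Sam ∩ Esperanza ∩ Pablo ∩ Callum ∩ Omar ∩ Tara: 08:00-10:00, 13:45-14:30.

08:00-10:00, 13:45-14:30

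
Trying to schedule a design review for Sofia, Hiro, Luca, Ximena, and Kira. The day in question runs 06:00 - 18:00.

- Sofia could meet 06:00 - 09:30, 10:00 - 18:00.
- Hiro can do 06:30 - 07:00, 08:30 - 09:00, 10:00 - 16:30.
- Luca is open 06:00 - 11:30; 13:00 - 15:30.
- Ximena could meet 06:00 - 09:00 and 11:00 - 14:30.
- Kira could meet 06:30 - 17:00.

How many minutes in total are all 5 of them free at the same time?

Sofia ∩ Hiro: 06:30-07:00, 08:30-09:00, 10:00-16:30.
Sofia ∩ Hiro ∩ Luca: 06:30-07:00, 08:30-09:00, 10:00-11:30, 13:00-15:30.
Sofia ∩ Hiro ∩ Luca ∩ Ximena: 06:30-07:00, 08:30-09:00, 11:00-11:30, 13:00-14:30.
Sofia ∩ Hiro ∩ Luca ∩ Ximena ∩ Kira: 06:30-07:00, 08:30-09:00, 11:00-11:30, 13:00-14:30.
Summing the common windows: 30 + 30 + 30 + 90 = 180 minutes.

180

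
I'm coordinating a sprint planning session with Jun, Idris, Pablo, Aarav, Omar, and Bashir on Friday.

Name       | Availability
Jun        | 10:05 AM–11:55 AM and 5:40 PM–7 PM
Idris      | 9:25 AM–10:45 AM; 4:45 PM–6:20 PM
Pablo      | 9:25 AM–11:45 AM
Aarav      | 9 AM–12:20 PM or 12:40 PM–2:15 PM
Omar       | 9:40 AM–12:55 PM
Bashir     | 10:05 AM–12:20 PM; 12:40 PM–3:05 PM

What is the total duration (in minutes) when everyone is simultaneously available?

Jun ∩ Idris: 10:05-10:45, 17:40-18:20.
Jun ∩ Idris ∩ Pablo: 10:05-10:45.
Jun ∩ Idris ∩ Pablo ∩ Aarav: 10:05-10:45.
Jun ∩ Idris ∩ Pablo ∩ Aarav ∩ Omar: 10:05-10:45.
Jun ∩ Idris ∩ Pablo ∩ Aarav ∩ Omar ∩ Bashir: 10:05-10:45.
That's a single block of 40 minutes.

40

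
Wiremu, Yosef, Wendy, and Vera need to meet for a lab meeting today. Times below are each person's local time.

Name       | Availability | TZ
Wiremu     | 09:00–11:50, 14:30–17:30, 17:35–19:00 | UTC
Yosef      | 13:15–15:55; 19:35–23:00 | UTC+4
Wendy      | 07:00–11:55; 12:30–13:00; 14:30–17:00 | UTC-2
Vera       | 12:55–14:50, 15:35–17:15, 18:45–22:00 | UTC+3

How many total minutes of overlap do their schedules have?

Wiremu in UTC: 09:00-11:50, 14:30-17:30, 17:35-19:00.
Yosef in UTC: 09:15-11:55, 15:35-19:00 (subtract 4h to convert from UTC+4).
Wendy in UTC: 09:00-13:55, 14:30-15:00, 16:30-19:00 (add 2h to convert from UTC-2).
Vera in UTC: 09:55-11:50, 12:35-14:15, 15:45-19:00 (subtract 3h to convert from UTC+3).
Wiremu ∩ Yosef: 09:15-11:50, 15:35-17:30, 17:35-19:00.
Wiremu ∩ Yosef ∩ Wendy: 09:15-11:50, 16:30-17:30, 17:35-19:00.
Wiremu ∩ Yosef ∩ Wendy ∩ Vera: 09:55-11:50, 16:30-17:30, 17:35-19:00.
Those are the intersection windows.
Summing the common windows: 115 + 60 + 85 = 260 minutes.

260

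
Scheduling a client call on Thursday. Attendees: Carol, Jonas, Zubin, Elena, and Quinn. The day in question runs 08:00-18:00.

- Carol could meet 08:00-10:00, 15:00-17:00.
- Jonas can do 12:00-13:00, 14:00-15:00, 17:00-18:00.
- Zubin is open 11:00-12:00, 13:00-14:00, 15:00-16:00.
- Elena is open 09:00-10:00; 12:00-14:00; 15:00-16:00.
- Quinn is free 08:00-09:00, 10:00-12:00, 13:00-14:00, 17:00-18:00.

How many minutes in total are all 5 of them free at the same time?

0

Carol ∩ Jonas: ∅.
Carol ∩ Jonas ∩ Zubin: ∅.
Carol ∩ Jonas ∩ Zubin ∩ Elena: ∅.
Carol ∩ Jonas ∩ Zubin ∩ Elena ∩ Quinn: ∅.
There is no time when everyone is free.
There is no common window, so the total is 0 minutes.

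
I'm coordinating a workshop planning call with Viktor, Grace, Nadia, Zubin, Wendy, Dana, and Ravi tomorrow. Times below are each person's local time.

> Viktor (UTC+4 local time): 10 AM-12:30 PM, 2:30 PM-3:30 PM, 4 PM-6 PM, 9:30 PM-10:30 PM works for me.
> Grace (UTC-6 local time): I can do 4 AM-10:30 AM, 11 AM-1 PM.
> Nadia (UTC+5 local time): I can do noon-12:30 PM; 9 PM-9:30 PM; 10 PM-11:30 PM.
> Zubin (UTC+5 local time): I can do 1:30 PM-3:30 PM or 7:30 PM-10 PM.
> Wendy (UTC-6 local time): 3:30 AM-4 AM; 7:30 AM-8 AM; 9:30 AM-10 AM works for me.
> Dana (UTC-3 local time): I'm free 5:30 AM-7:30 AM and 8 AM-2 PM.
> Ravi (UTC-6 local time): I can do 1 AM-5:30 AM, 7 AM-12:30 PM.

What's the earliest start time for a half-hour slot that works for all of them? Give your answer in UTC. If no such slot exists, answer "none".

none

Viktor in UTC: 06:00-08:30, 10:30-11:30, 12:00-14:00, 17:30-18:30 (subtract 4h to convert from UTC+4).
Grace in UTC: 10:00-16:30, 17:00-19:00 (add 6h to convert from UTC-6).
Nadia in UTC: 07:00-07:30, 16:00-16:30, 17:00-18:30 (subtract 5h to convert from UTC+5).
Zubin in UTC: 08:30-10:30, 14:30-17:00 (subtract 5h to convert from UTC+5).
Wendy in UTC: 09:30-10:00, 13:30-14:00, 15:30-16:00 (add 6h to convert from UTC-6).
Dana in UTC: 08:30-10:30, 11:00-17:00 (add 3h to convert from UTC-3).
Ravi in UTC: 07:00-11:30, 13:00-18:30 (add 6h to convert from UTC-6).
Viktor ∩ Grace: 10:30-11:30, 12:00-14:00, 17:30-18:30.
Viktor ∩ Grace ∩ Nadia: 17:30-18:30.
Viktor ∩ Grace ∩ Nadia ∩ Zubin: ∅.
Viktor ∩ Grace ∩ Nadia ∩ Zubin ∩ Wendy: ∅.
Viktor ∩ Grace ∩ Nadia ∩ Zubin ∩ Wendy ∩ Dana: ∅.
Viktor ∩ Grace ∩ Nadia ∩ Zubin ∩ Wendy ∩ Dana ∩ Ravi: ∅.
There is no time when everyone is free.
No common window is at least 30 minutes long.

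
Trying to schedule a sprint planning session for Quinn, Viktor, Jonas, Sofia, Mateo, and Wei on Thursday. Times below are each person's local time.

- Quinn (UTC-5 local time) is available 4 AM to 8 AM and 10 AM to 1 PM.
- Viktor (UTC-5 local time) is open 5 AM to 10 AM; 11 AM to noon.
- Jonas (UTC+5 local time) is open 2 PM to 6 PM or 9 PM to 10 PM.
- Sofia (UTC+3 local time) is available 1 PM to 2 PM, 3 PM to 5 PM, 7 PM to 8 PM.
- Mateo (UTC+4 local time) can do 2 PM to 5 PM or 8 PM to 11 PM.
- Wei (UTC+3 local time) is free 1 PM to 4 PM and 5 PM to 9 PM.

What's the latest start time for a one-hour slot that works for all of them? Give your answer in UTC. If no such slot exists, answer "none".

Quinn in UTC: 09:00-13:00, 15:00-18:00 (add 5h to convert from UTC-5).
Viktor in UTC: 10:00-15:00, 16:00-17:00 (add 5h to convert from UTC-5).
Jonas in UTC: 09:00-13:00, 16:00-17:00 (subtract 5h to convert from UTC+5).
Sofia in UTC: 10:00-11:00, 12:00-14:00, 16:00-17:00 (subtract 3h to convert from UTC+3).
Mateo in UTC: 10:00-13:00, 16:00-19:00 (subtract 4h to convert from UTC+4).
Wei in UTC: 10:00-13:00, 14:00-18:00 (subtract 3h to convert from UTC+3).
Quinn ∩ Viktor: 10:00-13:00, 16:00-17:00.
Quinn ∩ Viktor ∩ Jonas: 10:00-13:00, 16:00-17:00.
Quinn ∩ Viktor ∩ Jonas ∩ Sofia: 10:00-11:00, 12:00-13:00, 16:00-17:00.
Quinn ∩ Viktor ∩ Jonas ∩ Sofia ∩ Mateo: 10:00-11:00, 12:00-13:00, 16:00-17:00.
Quinn ∩ Viktor ∩ Jonas ∩ Sofia ∩ Mateo ∩ Wei: 10:00-11:00, 12:00-13:00, 16:00-17:00.
Those are the intersection windows.
The last common window of at least 60 minutes is 16:00-17:00; a 60-minute meeting can start as late as 16:00 and still end by 17:00.

16:00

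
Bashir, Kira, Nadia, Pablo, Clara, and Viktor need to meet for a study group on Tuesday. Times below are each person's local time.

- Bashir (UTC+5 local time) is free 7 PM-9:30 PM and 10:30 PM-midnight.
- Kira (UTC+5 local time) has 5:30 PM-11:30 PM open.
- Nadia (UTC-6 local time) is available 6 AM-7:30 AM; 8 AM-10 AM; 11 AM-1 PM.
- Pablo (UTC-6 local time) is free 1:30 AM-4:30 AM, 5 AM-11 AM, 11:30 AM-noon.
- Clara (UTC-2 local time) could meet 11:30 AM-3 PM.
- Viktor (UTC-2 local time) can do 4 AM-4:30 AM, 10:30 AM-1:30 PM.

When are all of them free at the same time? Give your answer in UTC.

14:00-15:30

Bashir in UTC: 14:00-16:30, 17:30-19:00 (subtract 5h to convert from UTC+5).
Kira in UTC: 12:30-18:30 (subtract 5h to convert from UTC+5).
Nadia in UTC: 12:00-13:30, 14:00-16:00, 17:00-19:00 (add 6h to convert from UTC-6).
Pablo in UTC: 07:30-10:30, 11:00-17:00, 17:30-18:00 (add 6h to convert from UTC-6).
Clara in UTC: 13:30-17:00 (add 2h to convert from UTC-2).
Viktor in UTC: 06:00-06:30, 12:30-15:30 (add 2h to convert from UTC-2).
Bashir ∩ Kira: 14:00-16:30, 17:30-18:30.
Bashir ∩ Kira ∩ Nadia: 14:00-16:00, 17:30-18:30.
Bashir ∩ Kira ∩ Nadia ∩ Pablo: 14:00-16:00, 17:30-18:00.
Bashir ∩ Kira ∩ Nadia ∩ Pablo ∩ Clara: 14:00-16:00.
Bashir ∩ Kira ∩ Nadia ∩ Pablo ∩ Clara ∩ Viktor: 14:00-15:30.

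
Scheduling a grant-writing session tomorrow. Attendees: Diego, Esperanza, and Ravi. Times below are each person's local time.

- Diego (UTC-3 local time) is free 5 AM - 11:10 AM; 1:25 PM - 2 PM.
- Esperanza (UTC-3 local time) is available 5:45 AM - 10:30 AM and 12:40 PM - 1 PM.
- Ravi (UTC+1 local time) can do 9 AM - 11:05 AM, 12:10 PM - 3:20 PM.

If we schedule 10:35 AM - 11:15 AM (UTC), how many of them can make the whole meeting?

Diego in UTC: 08:00-14:10, 16:25-17:00 (add 3h to convert from UTC-3).
Esperanza in UTC: 08:45-13:30, 15:40-16:00 (add 3h to convert from UTC-3).
Ravi in UTC: 08:00-10:05, 11:10-14:20 (subtract 1h to convert from UTC+1).
Diego and Esperanza can make the full 10:35-11:15 slot — that's 2.

2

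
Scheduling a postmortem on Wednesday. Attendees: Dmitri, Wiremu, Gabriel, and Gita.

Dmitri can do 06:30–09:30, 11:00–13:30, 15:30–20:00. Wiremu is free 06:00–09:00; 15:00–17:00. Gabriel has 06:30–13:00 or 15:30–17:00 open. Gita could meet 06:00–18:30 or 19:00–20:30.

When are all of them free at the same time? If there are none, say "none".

06:30-09:00, 15:30-17:00

Dmitri ∩ Wiremu: 06:30-09:00, 15:30-17:00.
Dmitri ∩ Wiremu ∩ Gabriel: 06:30-09:00, 15:30-17:00.
Dmitri ∩ Wiremu ∩ Gabriel ∩ Gita: 06:30-09:00, 15:30-17:00.
Those are the intersection windows.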